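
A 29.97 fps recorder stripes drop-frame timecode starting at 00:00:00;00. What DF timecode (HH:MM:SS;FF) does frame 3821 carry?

00:02:07;15

Each 10-minute DF block holds 10 × 60 × 30 − 9 × 2 = 17982 frames. 3821 ÷ 17982 → 0 full blocks, remainder 3821.
Within the partial block the first minute is 1800 frames and each further minute 1798, so 2 further minute boundaries passed. Total skipped labels = 18 × 0 + 2 × 2 = 4.
Non-drop label index = 3821 + 4 = 3825; at 30 labels/s that is 00:02:07:15, i.e. DF 00:02:07;15.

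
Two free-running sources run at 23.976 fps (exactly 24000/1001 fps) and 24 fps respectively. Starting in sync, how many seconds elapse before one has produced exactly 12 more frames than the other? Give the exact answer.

The gap grows by |24 − 24000/1001| = 24/1001 frames per second.
Time for a 12-frame gap: 12 ÷ (24/1001) = 500.5 s.

500.5 seconds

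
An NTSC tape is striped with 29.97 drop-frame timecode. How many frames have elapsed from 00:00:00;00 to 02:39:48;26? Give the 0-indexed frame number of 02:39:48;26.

Complete 10-minute blocks: 15, each 17982 frames → 269730.
Remaining 9 whole minutes in the current block: 1800 + 8 × 1798 = 16184 frames.
Within the current minute: 48 × 30 + 26 − 2 = 1464 (labels ;00/;01 skipped at this minute). Total = 269730 + 16184 + 1464 = 287378.

287378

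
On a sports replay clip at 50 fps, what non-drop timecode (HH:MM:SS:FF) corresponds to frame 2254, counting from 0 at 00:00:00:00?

2254 ÷ 50 = 45 full seconds, remainder 4 frames.
45 s = 0 h 0 min 45 s.
Timecode: 00:00:45:04.

00:00:45:04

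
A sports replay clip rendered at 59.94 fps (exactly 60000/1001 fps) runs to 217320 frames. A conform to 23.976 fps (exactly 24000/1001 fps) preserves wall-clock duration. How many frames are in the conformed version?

Target frames = source frames × (target rate / source rate) = 217320 × (24000/1001)/(60000/1001) = 217320 × 2/5 = 86928.

86928 frames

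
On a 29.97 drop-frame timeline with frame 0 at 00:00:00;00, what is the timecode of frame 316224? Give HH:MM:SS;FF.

Each 10-minute DF block holds 10 × 60 × 30 − 9 × 2 = 17982 frames. 316224 ÷ 17982 → 17 full blocks, remainder 10530.
Within the partial block the first minute is 1800 frames and each further minute 1798, so 5 further minute boundaries passed. Total skipped labels = 18 × 17 + 2 × 5 = 316.
Non-drop label index = 316224 + 316 = 316540; at 30 labels/s that is 02:55:51:10, i.e. DF 02:55:51;10.

02:55:51;10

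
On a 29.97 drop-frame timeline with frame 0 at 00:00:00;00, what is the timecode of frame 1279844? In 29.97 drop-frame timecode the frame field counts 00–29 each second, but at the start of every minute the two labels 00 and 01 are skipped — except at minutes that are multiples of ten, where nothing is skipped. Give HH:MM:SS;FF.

Ten DF minutes hold 17982 frames, so frame 1279844 lies in block 71 (frames 1276722–1294703) with 3122 frames into that block.
The block's first minute is 1800 frames and the rest 1798 each; 3122 frames reaches minute 1, so 71 × 18 + 1 × 2 = 1280 labels have been skipped so far.
Adding those back, label number 1279844 + 1280 = 1281124 at 30 labels/s is 42704 s + 4 f = 11 h 51 min 44 s frame 4, i.e. 11:51:44;04.

11:51:44;04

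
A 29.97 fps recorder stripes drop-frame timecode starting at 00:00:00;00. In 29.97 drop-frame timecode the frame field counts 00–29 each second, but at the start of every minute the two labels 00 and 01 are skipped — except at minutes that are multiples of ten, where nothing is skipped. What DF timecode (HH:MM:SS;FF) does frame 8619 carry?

00:04:47;17

Each 10-minute DF block holds 10 × 60 × 30 − 9 × 2 = 17982 frames. 8619 ÷ 17982 → 0 full blocks, remainder 8619.
Within the partial block the first minute is 1800 frames and each further minute 1798, so 4 further minute boundaries passed. Total skipped labels = 18 × 0 + 2 × 4 = 8.
Non-drop label index = 8619 + 8 = 8627; at 30 labels/s that is 00:04:47:17, i.e. DF 00:04:47;17.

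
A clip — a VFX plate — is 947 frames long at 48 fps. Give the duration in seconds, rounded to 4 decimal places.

19.7292 seconds

Running time = 947 × 1/48 = 947/48 s ≈ 19.7292 s.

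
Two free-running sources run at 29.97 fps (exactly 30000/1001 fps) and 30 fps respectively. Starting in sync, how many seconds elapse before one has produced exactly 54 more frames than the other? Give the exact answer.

1801.8 seconds

The gap grows by |30 − 30000/1001| = 30/1001 frames per second.
Time for a 54-frame gap: 54 ÷ (30/1001) = 1801.8 s.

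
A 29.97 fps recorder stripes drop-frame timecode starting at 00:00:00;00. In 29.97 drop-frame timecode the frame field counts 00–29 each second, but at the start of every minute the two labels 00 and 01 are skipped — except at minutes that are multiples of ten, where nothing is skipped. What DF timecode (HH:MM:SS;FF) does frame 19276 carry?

00:10:43;04

Each 10-minute DF block holds 10 × 60 × 30 − 9 × 2 = 17982 frames. 19276 ÷ 17982 → 1 full block, remainder 1294.
Within the partial block the first minute is 1800 frames and each further minute 1798, so 0 further minute boundaries passed. Total skipped labels = 18 × 1 + 2 × 0 = 18.
Non-drop label index = 19276 + 18 = 19294; at 30 labels/s that is 00:10:43:04, i.e. DF 00:10:43;04.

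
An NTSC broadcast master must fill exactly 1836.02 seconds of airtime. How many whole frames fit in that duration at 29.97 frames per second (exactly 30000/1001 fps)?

55025 frames

Frames = 1836.02 × 30000/1001 = 55080600/1001 ≈ 55025.5744.
Complete frames: 55025.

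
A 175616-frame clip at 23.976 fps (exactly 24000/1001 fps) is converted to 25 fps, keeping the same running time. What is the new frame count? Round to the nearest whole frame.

183116 frames

Frames at target rate = 175616 × (25) / (24000/1001) = 2746744/15 ≈ 183116.267.
Nearest whole frame: 183116.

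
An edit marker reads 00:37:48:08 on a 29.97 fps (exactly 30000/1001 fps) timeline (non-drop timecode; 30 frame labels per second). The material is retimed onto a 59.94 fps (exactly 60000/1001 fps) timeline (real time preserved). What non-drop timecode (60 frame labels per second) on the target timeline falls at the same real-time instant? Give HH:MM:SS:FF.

00:37:48:16

Source frame index: (0×3600 + 37×60 + 48) × 30 + 8 = 68048.
Real time: 68048 / (30000/1001) = 4257253/1875 s.
Target frame: (4257253/1875) × (60000/1001) = 136096.
At 60 labels/s: frame 136096 → 00:37:48:16.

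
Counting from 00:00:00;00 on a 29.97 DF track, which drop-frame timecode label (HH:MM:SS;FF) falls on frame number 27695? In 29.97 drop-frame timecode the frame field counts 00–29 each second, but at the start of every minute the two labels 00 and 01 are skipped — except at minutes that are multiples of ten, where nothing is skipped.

00:15:24;03

Each 10-minute DF block holds 10 × 60 × 30 − 9 × 2 = 17982 frames. 27695 ÷ 17982 → 1 full block, remainder 9713.
Within the partial block the first minute is 1800 frames and each further minute 1798, so 5 further minute boundaries passed. Total skipped labels = 18 × 1 + 2 × 5 = 28.
Non-drop label index = 27695 + 28 = 27723; at 30 labels/s that is 00:15:24:03, i.e. DF 00:15:24;03.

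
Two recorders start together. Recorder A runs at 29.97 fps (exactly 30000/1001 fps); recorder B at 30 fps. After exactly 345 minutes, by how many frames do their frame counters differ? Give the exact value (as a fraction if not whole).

621000/1001 frames

345 min = 20700 s.
A emits 30000/1001 × 20700 = 621000000/1001 frames; B emits 30 × 20700 = 621000.
Difference = 621000/1001 frames (≈ 620.3796); B is ahead of A.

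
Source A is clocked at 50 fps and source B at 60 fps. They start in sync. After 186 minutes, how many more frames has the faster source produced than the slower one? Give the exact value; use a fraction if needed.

111600 frames

186 min = 11160 s.
A emits 50 × 11160 = 558000 frames; B emits 60 × 11160 = 669600.
Difference = 111600 frames; B is ahead of A.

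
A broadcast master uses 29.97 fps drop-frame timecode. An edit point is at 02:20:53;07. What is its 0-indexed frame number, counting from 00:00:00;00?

253345

Complete 10-minute blocks: 14, each 17982 frames → 251748.
Remaining 0 whole minutes in the current block: 0 frames.
Within the current minute: 53 × 30 + 7 = 1597. Total = 251748 + 0 + 1597 = 253345.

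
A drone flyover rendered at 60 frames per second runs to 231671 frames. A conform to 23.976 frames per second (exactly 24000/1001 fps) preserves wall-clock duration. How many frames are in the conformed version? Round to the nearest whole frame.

Frames at target rate = 231671 × (24000/1001) / (60) = 8424400/91 ≈ 92575.824.
Nearest whole frame: 92576.

92576 frames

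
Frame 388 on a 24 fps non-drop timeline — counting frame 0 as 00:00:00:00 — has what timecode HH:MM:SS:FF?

00:00:16:04

388 ÷ 24 = 16 full seconds, remainder 4 frames.
16 s = 0 h 0 min 16 s.
Timecode: 00:00:16:04.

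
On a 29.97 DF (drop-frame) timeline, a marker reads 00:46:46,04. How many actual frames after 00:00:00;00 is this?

Complete 10-minute blocks: 4, each 17982 frames → 71928.
Remaining 6 whole minutes in the current block: 1800 + 5 × 1798 = 10790 frames.
Within the current minute: 46 × 30 + 4 − 2 = 1382 (labels ;00/;01 skipped at this minute). Total = 71928 + 10790 + 1382 = 84100.

84100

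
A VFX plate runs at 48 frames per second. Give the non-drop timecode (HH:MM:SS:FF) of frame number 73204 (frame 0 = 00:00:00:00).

73204 ÷ 48 = 1525 full seconds, remainder 4 frames.
1525 s = 0 h 25 min 25 s.
Timecode: 00:25:25:04.

00:25:25:04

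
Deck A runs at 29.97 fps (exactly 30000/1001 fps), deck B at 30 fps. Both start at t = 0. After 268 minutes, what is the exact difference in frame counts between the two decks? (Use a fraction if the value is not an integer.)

268 min = 16080 s.
A emits 30000/1001 × 16080 = 482400000/1001 frames; B emits 30 × 16080 = 482400.
Difference = 482400/1001 frames (≈ 481.9181); B is ahead of A.

482400/1001 frames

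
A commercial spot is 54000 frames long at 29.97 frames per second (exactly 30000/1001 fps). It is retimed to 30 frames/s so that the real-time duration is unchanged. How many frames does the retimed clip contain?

Target frames = source frames × (target rate / source rate) = 54000 × (30)/(30000/1001) = 54000 × 1001/1000 = 54054.

54054 frames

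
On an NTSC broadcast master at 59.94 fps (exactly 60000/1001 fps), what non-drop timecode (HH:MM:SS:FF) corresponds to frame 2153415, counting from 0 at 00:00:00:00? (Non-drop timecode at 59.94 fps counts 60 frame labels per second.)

2153415 ÷ 60 = 35890 full seconds, remainder 15 frames.
35890 s = 9 h 58 min 10 s.
Timecode: 09:58:10:15.

09:58:10:15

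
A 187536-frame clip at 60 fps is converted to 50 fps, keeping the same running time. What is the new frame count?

156280 frames

Target frames = source frames × (target rate / source rate) = 187536 × (50)/(60) = 187536 × 5/6 = 156280.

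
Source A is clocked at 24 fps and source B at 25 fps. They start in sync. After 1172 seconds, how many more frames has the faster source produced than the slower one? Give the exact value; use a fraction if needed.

A emits 24 × 1172 = 28128 frames; B emits 25 × 1172 = 29300.
Difference = 1172 frames; B is ahead of A.

1172 frames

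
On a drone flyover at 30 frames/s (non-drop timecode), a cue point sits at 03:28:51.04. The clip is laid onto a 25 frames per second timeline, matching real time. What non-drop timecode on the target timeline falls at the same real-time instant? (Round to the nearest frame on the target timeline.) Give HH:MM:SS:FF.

Source frame index: (3×3600 + 28×60 + 51) × 30 + 4 = 375934.
Real time: 375934 / (30) = 187967/15 s.
Target frame: (187967/15) × (25) = 939835/3 ≈ 313278.333 → 313278.
At 25 labels/s: frame 313278 → 03:28:51:03.

03:28:51:03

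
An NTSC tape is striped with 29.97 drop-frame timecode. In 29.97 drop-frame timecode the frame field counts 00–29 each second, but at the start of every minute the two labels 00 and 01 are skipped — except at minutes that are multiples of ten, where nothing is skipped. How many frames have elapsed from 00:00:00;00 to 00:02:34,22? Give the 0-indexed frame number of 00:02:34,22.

Complete 10-minute blocks: 0, each 17982 frames → 0.
Remaining 2 whole minutes in the current block: 1800 + 1 × 1798 = 3598 frames.
Within the current minute: 34 × 30 + 22 − 2 = 1040 (labels ;00/;01 skipped at this minute). Total = 0 + 3598 + 1040 = 4638.

4638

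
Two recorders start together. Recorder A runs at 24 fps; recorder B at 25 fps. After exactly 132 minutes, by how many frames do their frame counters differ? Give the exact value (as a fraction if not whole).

132 min = 7920 s.
A emits 24 × 7920 = 190080 frames; B emits 25 × 7920 = 198000.
Difference = 7920 frames; B is ahead of A.

7920 frames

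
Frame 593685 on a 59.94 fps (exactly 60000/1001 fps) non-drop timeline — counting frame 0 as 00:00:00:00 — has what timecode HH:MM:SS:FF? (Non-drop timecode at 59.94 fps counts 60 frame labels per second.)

593685 ÷ 60 = 9894 full seconds, remainder 45 frames.
9894 s = 2 h 44 min 54 s.
Timecode: 02:44:54:45.

02:44:54:45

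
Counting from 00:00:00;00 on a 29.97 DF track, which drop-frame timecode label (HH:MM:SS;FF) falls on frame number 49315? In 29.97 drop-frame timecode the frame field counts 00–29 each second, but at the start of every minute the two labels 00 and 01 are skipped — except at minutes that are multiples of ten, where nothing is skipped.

00:27:25;15

Each 10-minute DF block holds 10 × 60 × 30 − 9 × 2 = 17982 frames. 49315 ÷ 17982 → 2 full blocks, remainder 13351.
Within the partial block the first minute is 1800 frames and each further minute 1798, so 7 further minute boundaries passed. Total skipped labels = 18 × 2 + 2 × 7 = 50.
Non-drop label index = 49315 + 50 = 49365; at 30 labels/s that is 00:27:25:15, i.e. DF 00:27:25;15.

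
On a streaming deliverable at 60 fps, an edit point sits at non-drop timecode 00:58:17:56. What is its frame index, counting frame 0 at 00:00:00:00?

209876

Total seconds to the label: (0 × 3600 + 58 × 60 + 17) = 3497.
Frame index = 3497 × 60 + 56 = 209876.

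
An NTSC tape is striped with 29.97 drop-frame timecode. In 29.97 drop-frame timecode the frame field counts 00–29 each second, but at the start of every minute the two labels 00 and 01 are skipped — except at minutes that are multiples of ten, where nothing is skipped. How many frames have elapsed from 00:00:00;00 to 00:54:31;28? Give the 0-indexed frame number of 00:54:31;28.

Complete 10-minute blocks: 5, each 17982 frames → 89910.
Remaining 4 whole minutes in the current block: 1800 + 3 × 1798 = 7194 frames.
Within the current minute: 31 × 30 + 28 − 2 = 956 (labels ;00/;01 skipped at this minute). Total = 89910 + 7194 + 956 = 98060.

98060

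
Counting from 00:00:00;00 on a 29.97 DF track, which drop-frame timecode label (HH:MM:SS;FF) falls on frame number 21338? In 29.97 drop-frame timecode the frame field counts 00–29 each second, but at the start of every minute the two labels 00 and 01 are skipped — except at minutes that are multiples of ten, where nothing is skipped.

00:11:51;28

Ten DF minutes hold 17982 frames, so frame 21338 lies in block 1 (frames 17982–35963) with 3356 frames into that block.
The block's first minute is 1800 frames and the rest 1798 each; 3356 frames reaches minute 1, so 1 × 18 + 1 × 2 = 20 labels have been skipped so far.
Adding those back, label number 21338 + 20 = 21358 at 30 labels/s is 711 s + 28 f = 0 h 11 min 51 s frame 28, i.e. 00:11:51;28.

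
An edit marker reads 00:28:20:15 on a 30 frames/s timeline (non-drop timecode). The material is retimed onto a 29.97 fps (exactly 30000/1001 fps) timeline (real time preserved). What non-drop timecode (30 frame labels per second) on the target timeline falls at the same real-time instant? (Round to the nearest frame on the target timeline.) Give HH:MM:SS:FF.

00:28:18:24

Source frame index: (0×3600 + 28×60 + 20) × 30 + 15 = 51015.
Real time: 51015 / (30) = 3401/2 s.
Target frame: (3401/2) × (30000/1001) = 51015000/1001 ≈ 50964.036 → 50964.
At 30 labels/s: frame 50964 → 00:28:18:24.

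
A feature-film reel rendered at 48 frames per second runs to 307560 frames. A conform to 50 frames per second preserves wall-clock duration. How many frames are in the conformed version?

320375 frames

Target frames = source frames × (target rate / source rate) = 307560 × (50)/(48) = 307560 × 25/24 = 320375.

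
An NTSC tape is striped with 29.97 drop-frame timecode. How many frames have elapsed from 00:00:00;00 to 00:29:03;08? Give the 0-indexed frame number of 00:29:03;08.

As if non-drop at 30 labels/s: (0 × 3600 + 29 × 60 + 3) × 30 + 8 = 52298.
Minute boundaries passed: 29; those not divisible by 10: 29 − 2 = 27; dropped labels = 2 × 27 = 54.
Actual frame index = 52298 − 54 = 52244.

52244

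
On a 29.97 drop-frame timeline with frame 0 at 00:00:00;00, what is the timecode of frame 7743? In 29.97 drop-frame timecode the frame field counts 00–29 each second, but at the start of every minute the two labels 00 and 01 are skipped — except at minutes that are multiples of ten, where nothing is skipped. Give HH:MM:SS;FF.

00:04:18;11

Each 10-minute DF block holds 10 × 60 × 30 − 9 × 2 = 17982 frames. 7743 ÷ 17982 → 0 full blocks, remainder 7743.
Within the partial block the first minute is 1800 frames and each further minute 1798, so 4 further minute boundaries passed. Total skipped labels = 18 × 0 + 2 × 4 = 8.
Non-drop label index = 7743 + 8 = 7751; at 30 labels/s that is 00:04:18:11, i.e. DF 00:04:18;11.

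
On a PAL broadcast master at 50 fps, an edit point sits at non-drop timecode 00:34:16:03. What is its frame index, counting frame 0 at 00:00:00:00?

frame 102803

Total seconds to the label: (0 × 3600 + 34 × 60 + 16) = 2056.
Frame index = 2056 × 50 + 3 = 102803.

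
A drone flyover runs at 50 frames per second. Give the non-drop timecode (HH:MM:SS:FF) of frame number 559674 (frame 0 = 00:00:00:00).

03:06:33:24

559674 ÷ 50 = 11193 full seconds, remainder 24 frames.
11193 s = 3 h 6 min 33 s.
Timecode: 03:06:33:24.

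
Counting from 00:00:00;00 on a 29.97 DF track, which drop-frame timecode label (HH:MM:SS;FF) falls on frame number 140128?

01:17:55;18

Ten DF minutes hold 17982 frames, so frame 140128 lies in block 7 (frames 125874–143855) with 14254 frames into that block.
The block's first minute is 1800 frames and the rest 1798 each; 14254 frames reaches minute 7, so 7 × 18 + 7 × 2 = 140 labels have been skipped so far.
Adding those back, label number 140128 + 140 = 140268 at 30 labels/s is 4675 s + 18 f = 1 h 17 min 55 s frame 18, i.e. 01:17:55;18.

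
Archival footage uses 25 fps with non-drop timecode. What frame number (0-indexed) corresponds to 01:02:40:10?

Total seconds to the label: (1 × 3600 + 2 × 60 + 40) = 3760.
Frame index = 3760 × 25 + 10 = 94010.

94010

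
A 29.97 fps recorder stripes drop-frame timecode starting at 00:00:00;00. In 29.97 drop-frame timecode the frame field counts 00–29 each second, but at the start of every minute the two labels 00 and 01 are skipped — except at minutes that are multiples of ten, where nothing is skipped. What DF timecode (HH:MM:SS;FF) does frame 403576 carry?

Ten DF minutes hold 17982 frames, so frame 403576 lies in block 22 (frames 395604–413585) with 7972 frames into that block.
The block's first minute is 1800 frames and the rest 1798 each; 7972 frames reaches minute 4, so 22 × 18 + 4 × 2 = 404 labels have been skipped so far.
Adding those back, label number 403576 + 404 = 403980 at 30 labels/s is 13466 s + 0 f = 3 h 44 min 26 s frame 0, i.e. 03:44:26;00.

03:44:26;00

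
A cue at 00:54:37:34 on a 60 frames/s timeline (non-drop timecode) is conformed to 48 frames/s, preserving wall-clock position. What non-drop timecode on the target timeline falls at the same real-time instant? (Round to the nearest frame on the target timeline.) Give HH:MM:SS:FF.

00:54:37:27

Source frame index: (0×3600 + 54×60 + 37) × 60 + 34 = 196654.
Real time: 196654 / (60) = 98327/30 s.
Target frame: (98327/30) × (48) = 786616/5 ≈ 157323.200 → 157323.
At 48 labels/s: frame 157323 → 00:54:37:27.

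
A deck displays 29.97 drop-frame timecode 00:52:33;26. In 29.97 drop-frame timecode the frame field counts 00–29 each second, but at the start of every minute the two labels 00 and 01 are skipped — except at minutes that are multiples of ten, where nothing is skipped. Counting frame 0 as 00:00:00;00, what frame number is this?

94522

As if non-drop at 30 labels/s: (0 × 3600 + 52 × 60 + 33) × 30 + 26 = 94616.
Minute boundaries passed: 52; those not divisible by 10: 52 − 5 = 47; dropped labels = 2 × 47 = 94.
Actual frame index = 94616 − 94 = 94522.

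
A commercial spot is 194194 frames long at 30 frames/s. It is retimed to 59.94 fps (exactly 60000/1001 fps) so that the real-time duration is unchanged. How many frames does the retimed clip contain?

Target frames = source frames × (target rate / source rate) = 194194 × (60000/1001)/(30) = 194194 × 2000/1001 = 388000.

388000 frames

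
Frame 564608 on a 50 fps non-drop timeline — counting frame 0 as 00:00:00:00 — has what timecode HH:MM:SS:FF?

564608 ÷ 50 = 11292 full seconds, remainder 8 frames.
11292 s = 3 h 8 min 12 s.
Timecode: 03:08:12:08.

03:08:12:08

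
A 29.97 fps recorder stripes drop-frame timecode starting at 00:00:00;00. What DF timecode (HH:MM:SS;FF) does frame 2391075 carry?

Each 10-minute DF block holds 10 × 60 × 30 − 9 × 2 = 17982 frames. 2391075 ÷ 17982 → 132 full blocks, remainder 17451.
Within the partial block the first minute is 1800 frames and each further minute 1798, so 9 further minute boundaries passed. Total skipped labels = 18 × 132 + 2 × 9 = 2394.
Non-drop label index = 2391075 + 2394 = 2393469; at 30 labels/s that is 22:09:42:09, i.e. DF 22:09:42;09.

22:09:42;09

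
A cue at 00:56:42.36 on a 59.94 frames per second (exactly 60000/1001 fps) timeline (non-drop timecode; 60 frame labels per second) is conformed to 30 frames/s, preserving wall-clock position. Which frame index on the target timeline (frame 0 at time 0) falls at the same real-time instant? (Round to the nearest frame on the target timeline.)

Source frame index: (0×3600 + 56×60 + 42) × 60 + 36 = 204156.
Real time: 204156 / (60000/1001) = 17030013/5000 s.
Target frame: (17030013/5000) × (30) = 51090039/500 ≈ 102180.078 → 102180.

frame 102180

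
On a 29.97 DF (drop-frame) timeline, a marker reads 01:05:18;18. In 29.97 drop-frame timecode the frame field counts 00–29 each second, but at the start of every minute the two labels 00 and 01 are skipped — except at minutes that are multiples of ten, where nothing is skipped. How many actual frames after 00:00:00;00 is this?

As if non-drop at 30 labels/s: (1 × 3600 + 5 × 60 + 18) × 30 + 18 = 117558.
Minute boundaries passed: 65; those not divisible by 10: 65 − 6 = 59; dropped labels = 2 × 59 = 118.
Actual frame index = 117558 − 118 = 117440.

117440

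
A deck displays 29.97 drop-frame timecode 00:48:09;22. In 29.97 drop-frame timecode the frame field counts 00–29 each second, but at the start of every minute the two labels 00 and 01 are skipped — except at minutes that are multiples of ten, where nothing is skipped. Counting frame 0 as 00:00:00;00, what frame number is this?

86604

As if non-drop at 30 labels/s: (0 × 3600 + 48 × 60 + 9) × 30 + 22 = 86692.
Minute boundaries passed: 48; those not divisible by 10: 48 − 4 = 44; dropped labels = 2 × 44 = 88.
Actual frame index = 86692 − 88 = 86604.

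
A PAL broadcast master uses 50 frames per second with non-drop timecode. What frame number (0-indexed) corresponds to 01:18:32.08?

Total seconds to the label: (1 × 3600 + 18 × 60 + 32) = 4712.
Frame index = 4712 × 50 + 8 = 235608.

235608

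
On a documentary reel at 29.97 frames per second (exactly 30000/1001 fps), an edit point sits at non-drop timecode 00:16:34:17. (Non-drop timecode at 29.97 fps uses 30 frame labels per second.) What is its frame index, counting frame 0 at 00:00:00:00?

29837

Total seconds to the label: (0 × 3600 + 16 × 60 + 34) = 994.
Frame index = 994 × 30 + 17 = 29837.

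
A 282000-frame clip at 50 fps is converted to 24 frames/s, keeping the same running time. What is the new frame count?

Target frames = source frames × (target rate / source rate) = 282000 × (24)/(50) = 282000 × 12/25 = 135360.

135360 frames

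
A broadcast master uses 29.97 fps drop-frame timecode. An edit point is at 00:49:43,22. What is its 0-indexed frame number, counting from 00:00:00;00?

Complete 10-minute blocks: 4, each 17982 frames → 71928.
Remaining 9 whole minutes in the current block: 1800 + 8 × 1798 = 16184 frames.
Within the current minute: 43 × 30 + 22 − 2 = 1310 (labels ;00/;01 skipped at this minute). Total = 71928 + 16184 + 1310 = 89422.

89422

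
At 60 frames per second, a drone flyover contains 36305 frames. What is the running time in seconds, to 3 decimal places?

Running time = 36305 × 1/60 = 7261/12 s ≈ 605.083 s.

605.083 seconds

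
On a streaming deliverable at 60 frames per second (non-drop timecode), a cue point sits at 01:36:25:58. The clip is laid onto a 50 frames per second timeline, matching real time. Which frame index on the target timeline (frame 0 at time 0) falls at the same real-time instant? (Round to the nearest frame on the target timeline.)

Source frame index: (1×3600 + 36×60 + 25) × 60 + 58 = 347158.
Real time: 347158 / (60) = 173579/30 s.
Target frame: (173579/30) × (50) = 867895/3 ≈ 289298.333 → 289298.

frame 289298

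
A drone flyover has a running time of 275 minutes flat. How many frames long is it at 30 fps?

275 min = 16500 s.
Frames = 16500 × 30 = 495000.

495000 frames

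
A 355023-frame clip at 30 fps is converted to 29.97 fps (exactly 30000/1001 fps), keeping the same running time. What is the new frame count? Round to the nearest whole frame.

Frames at target rate = 355023 × (30000/1001) / (30) = 355023000/1001 ≈ 354668.332.
Nearest whole frame: 354668.

354668 frames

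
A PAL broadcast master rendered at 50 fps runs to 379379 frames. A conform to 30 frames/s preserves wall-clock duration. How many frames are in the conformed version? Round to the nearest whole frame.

Frames at target rate = 379379 × (30) / (50) = 1138137/5 ≈ 227627.400.
Nearest whole frame: 227627.

227627 frames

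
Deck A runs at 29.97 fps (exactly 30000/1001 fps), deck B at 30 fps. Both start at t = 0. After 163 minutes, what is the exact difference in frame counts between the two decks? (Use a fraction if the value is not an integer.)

293400/1001 frames

163 min = 9780 s.
A emits 30000/1001 × 9780 = 293400000/1001 frames; B emits 30 × 9780 = 293400.
Difference = 293400/1001 frames (≈ 293.1069); B is ahead of A.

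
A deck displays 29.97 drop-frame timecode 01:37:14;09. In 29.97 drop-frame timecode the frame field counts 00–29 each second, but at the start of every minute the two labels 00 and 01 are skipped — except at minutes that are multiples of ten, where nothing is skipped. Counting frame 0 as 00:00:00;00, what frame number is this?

As if non-drop at 30 labels/s: (1 × 3600 + 37 × 60 + 14) × 30 + 9 = 175029.
Minute boundaries passed: 97; those not divisible by 10: 97 − 9 = 88; dropped labels = 2 × 88 = 176.
Actual frame index = 175029 − 176 = 174853.

174853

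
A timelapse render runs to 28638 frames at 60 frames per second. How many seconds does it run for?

Running time = 28638 / (60) = 477.3 s.

477.3 seconds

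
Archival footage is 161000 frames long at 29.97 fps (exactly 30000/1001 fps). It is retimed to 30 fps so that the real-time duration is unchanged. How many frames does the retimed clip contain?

Target frames = source frames × (target rate / source rate) = 161000 × (30)/(30000/1001) = 161000 × 1001/1000 = 161161.

161161 frames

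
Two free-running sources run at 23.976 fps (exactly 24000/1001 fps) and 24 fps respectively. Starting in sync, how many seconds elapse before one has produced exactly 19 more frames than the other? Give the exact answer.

The gap grows by |24 − 24000/1001| = 24/1001 frames per second.
Time for a 19-frame gap: 19 ÷ (24/1001) = 19019/24 s.

19019/24 seconds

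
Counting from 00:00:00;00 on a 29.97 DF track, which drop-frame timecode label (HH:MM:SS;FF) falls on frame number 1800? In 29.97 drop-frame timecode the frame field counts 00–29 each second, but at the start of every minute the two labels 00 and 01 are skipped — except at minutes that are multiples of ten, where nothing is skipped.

Each 10-minute DF block holds 10 × 60 × 30 − 9 × 2 = 17982 frames. 1800 ÷ 17982 → 0 full blocks, remainder 1800.
Within the partial block the first minute is 1800 frames and each further minute 1798, so 1 further minute boundary passed. Total skipped labels = 18 × 0 + 2 × 1 = 2.
Non-drop label index = 1800 + 2 = 1802; at 30 labels/s that is 00:01:00:02, i.e. DF 00:01:00;02.

00:01:00;02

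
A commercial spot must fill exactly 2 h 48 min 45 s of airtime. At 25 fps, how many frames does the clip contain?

2 h 48 min 45 s = 10125 s.
Frames = 10125 × 25 = 253125.

253125 frames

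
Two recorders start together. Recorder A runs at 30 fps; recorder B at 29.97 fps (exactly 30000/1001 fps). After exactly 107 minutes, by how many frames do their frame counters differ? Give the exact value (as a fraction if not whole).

192600/1001 frames

107 min = 6420 s.
A emits 30 × 6420 = 192600 frames; B emits 30000/1001 × 6420 = 192600000/1001.
Difference = 192600/1001 frames (≈ 192.4076); B is behind A.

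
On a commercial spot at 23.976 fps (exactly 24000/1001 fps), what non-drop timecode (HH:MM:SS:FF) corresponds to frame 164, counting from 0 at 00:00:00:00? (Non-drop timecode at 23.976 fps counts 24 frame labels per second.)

00:00:06:20

164 ÷ 24 = 6 full seconds, remainder 20 frames.
6 s = 0 h 0 min 6 s.
Timecode: 00:00:06:20.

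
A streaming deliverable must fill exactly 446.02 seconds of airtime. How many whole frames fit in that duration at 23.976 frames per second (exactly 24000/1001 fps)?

10693 frames

Frames = 446.02 × 24000/1001 = 10704480/1001 ≈ 10693.7862.
Complete frames: 10693.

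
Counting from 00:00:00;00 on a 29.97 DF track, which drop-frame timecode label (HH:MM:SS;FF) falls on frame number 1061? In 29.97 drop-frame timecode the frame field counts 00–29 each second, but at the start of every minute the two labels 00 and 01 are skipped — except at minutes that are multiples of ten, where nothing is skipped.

Each 10-minute DF block holds 10 × 60 × 30 − 9 × 2 = 17982 frames. 1061 ÷ 17982 → 0 full blocks, remainder 1061.
Within the partial block the first minute is 1800 frames and each further minute 1798, so 0 further minute boundaries passed. Total skipped labels = 18 × 0 + 2 × 0 = 0.
Non-drop label index = 1061 + 0 = 1061; at 30 labels/s that is 00:00:35:11, i.e. DF 00:00:35;11.

00:00:35;11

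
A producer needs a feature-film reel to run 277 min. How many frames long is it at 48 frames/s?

797760 frames

277 min = 16620 s.
Frames = 16620 × 48 = 797760.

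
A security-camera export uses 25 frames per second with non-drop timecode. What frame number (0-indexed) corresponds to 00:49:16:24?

frame 73924

Total seconds to the label: (0 × 3600 + 49 × 60 + 16) = 2956.
Frame index = 2956 × 25 + 24 = 73924.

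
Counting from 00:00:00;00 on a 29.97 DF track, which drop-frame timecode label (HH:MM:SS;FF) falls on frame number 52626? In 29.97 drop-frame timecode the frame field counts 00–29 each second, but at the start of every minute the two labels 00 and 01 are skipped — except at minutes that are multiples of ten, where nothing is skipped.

Each 10-minute DF block holds 10 × 60 × 30 − 9 × 2 = 17982 frames. 52626 ÷ 17982 → 2 full blocks, remainder 16662.
Within the partial block the first minute is 1800 frames and each further minute 1798, so 9 further minute boundaries passed. Total skipped labels = 18 × 2 + 2 × 9 = 54.
Non-drop label index = 52626 + 54 = 52680; at 30 labels/s that is 00:29:16:00, i.e. DF 00:29:16;00.

00:29:16;00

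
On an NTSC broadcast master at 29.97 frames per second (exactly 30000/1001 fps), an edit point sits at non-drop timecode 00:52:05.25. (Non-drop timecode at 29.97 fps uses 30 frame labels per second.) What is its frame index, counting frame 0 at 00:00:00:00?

Total seconds to the label: (0 × 3600 + 52 × 60 + 5) = 3125.
Frame index = 3125 × 30 + 25 = 93775.

frame 93775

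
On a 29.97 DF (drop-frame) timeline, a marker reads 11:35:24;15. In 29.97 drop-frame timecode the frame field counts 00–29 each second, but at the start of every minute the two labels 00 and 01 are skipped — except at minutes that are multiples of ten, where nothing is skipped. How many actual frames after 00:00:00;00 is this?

1250483

Complete 10-minute blocks: 69, each 17982 frames → 1240758.
Remaining 5 whole minutes in the current block: 1800 + 4 × 1798 = 8992 frames.
Within the current minute: 24 × 30 + 15 − 2 = 733 (labels ;00/;01 skipped at this minute). Total = 1240758 + 8992 + 733 = 1250483.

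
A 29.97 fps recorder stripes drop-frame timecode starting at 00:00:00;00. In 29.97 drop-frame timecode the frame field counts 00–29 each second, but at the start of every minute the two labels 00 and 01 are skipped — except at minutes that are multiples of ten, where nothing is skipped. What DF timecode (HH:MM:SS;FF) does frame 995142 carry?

09:13:24;18

Ten DF minutes hold 17982 frames, so frame 995142 lies in block 55 (frames 989010–1006991) with 6132 frames into that block.
The block's first minute is 1800 frames and the rest 1798 each; 6132 frames reaches minute 3, so 55 × 18 + 3 × 2 = 996 labels have been skipped so far.
Adding those back, label number 995142 + 996 = 996138 at 30 labels/s is 33204 s + 18 f = 9 h 13 min 24 s frame 18, i.e. 09:13:24;18.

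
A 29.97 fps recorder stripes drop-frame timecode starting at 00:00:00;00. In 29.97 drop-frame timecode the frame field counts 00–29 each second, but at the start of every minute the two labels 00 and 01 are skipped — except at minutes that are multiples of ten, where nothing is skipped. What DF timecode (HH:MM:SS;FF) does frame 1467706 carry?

Ten DF minutes hold 17982 frames, so frame 1467706 lies in block 81 (frames 1456542–1474523) with 11164 frames into that block.
The block's first minute is 1800 frames and the rest 1798 each; 11164 frames reaches minute 6, so 81 × 18 + 6 × 2 = 1470 labels have been skipped so far.
Adding those back, label number 1467706 + 1470 = 1469176 at 30 labels/s is 48972 s + 16 f = 13 h 36 min 12 s frame 16, i.e. 13:36:12;16.

13:36:12;16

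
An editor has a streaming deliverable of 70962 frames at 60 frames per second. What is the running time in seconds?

Running time = 70962 / (60) = 1182.7 s.

1182.7 seconds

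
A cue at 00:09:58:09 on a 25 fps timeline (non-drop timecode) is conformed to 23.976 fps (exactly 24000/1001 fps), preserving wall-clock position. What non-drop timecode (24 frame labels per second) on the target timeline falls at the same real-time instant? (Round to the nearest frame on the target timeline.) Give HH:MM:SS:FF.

00:09:57:18

Source frame index: (0×3600 + 9×60 + 58) × 25 + 9 = 14959.
Real time: 14959 / (25) = 14959/25 s.
Target frame: (14959/25) × (24000/1001) = 2051520/143 ≈ 14346.294 → 14346.
At 24 labels/s: frame 14346 → 00:09:57:18.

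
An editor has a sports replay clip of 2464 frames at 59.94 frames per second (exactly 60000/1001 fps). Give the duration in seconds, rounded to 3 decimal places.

41.108 seconds

Running time = 2464 × 1001/60000 = 77077/1875 s ≈ 41.108 s.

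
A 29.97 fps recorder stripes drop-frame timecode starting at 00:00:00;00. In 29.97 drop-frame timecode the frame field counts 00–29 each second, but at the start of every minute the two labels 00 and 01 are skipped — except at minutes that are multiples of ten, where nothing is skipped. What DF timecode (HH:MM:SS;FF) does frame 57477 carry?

00:31:57;23

Each 10-minute DF block holds 10 × 60 × 30 − 9 × 2 = 17982 frames. 57477 ÷ 17982 → 3 full blocks, remainder 3531.
Within the partial block the first minute is 1800 frames and each further minute 1798, so 1 further minute boundary passed. Total skipped labels = 18 × 3 + 2 × 1 = 56.
Non-drop label index = 57477 + 56 = 57533; at 30 labels/s that is 00:31:57:23, i.e. DF 00:31:57;23.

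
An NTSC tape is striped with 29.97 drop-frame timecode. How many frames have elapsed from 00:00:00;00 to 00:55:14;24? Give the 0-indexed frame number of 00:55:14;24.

Complete 10-minute blocks: 5, each 17982 frames → 89910.
Remaining 5 whole minutes in the current block: 1800 + 4 × 1798 = 8992 frames.
Within the current minute: 14 × 30 + 24 − 2 = 442 (labels ;00/;01 skipped at this minute). Total = 89910 + 8992 + 442 = 99344.

99344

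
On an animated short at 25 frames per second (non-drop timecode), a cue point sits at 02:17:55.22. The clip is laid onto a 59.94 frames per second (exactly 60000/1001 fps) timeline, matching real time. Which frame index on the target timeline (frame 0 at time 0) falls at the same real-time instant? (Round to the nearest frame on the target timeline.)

Source frame index: (2×3600 + 17×60 + 55) × 25 + 22 = 206897.
Real time: 206897 / (25) = 206897/25 s.
Target frame: (206897/25) × (60000/1001) = 496552800/1001 ≈ 496056.743 → 496057.

frame 496057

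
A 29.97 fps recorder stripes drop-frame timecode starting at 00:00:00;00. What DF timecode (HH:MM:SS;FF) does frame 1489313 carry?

13:48:13;15

Each 10-minute DF block holds 10 × 60 × 30 − 9 × 2 = 17982 frames. 1489313 ÷ 17982 → 82 full blocks, remainder 14789.
Within the partial block the first minute is 1800 frames and each further minute 1798, so 8 further minute boundaries passed. Total skipped labels = 18 × 82 + 2 × 8 = 1492.
Non-drop label index = 1489313 + 1492 = 1490805; at 30 labels/s that is 13:48:13:15, i.e. DF 13:48:13;15.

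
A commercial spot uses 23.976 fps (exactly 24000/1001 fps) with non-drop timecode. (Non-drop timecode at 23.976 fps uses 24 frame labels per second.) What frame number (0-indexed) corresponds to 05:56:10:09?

frame 512889

Total seconds to the label: (5 × 3600 + 56 × 60 + 10) = 21370.
Frame index = 21370 × 24 + 9 = 512889.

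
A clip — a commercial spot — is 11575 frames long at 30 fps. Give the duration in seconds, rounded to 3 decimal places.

Running time = 11575 × 1/30 = 2315/6 s ≈ 385.833 s.

385.833 seconds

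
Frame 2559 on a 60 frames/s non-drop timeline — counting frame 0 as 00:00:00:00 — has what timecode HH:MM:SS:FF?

00:00:42:39

2559 ÷ 60 = 42 full seconds, remainder 39 frames.
42 s = 0 h 0 min 42 s.
Timecode: 00:00:42:39.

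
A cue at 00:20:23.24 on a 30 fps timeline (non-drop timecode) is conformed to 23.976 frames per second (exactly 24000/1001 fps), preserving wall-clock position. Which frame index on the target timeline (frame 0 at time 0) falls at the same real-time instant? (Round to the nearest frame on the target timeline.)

frame 29342

Source frame index: (0×3600 + 20×60 + 23) × 30 + 24 = 36714.
Real time: 36714 / (30) = 6119/5 s.
Target frame: (6119/5) × (24000/1001) = 29371200/1001 ≈ 29341.858 → 29342.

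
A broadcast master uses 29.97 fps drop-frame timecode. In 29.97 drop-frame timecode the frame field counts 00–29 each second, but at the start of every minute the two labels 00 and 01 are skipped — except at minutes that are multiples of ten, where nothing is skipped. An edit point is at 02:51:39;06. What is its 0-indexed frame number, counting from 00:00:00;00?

Complete 10-minute blocks: 17, each 17982 frames → 305694.
Remaining 1 whole minute in the current block: 1800 + 0 × 1798 = 1800 frames.
Within the current minute: 39 × 30 + 6 − 2 = 1174 (labels ;00/;01 skipped at this minute). Total = 305694 + 1800 + 1174 = 308668.

308668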